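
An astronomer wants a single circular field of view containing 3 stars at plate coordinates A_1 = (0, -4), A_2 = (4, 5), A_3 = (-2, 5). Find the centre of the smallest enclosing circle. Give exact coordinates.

(1, 17/18)

Side lengths²: A_1A_2² = 97, A_1A_3² = 85, A_2A_3² = 36.
Since A_1A_2² = 97 < 85 + 36 = 121, the triangle is acute, so the smallest enclosing circle is the circumcircle.
Circumcentre = (1, 17/18), r² = 8245/324.
Centre = (1, 17/18).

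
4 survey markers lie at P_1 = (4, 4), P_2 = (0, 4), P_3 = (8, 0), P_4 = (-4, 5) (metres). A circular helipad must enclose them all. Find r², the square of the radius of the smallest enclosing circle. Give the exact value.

42.25

By Welzl's lemma the MEC is supported by two points (diametrically opposite) or three points (on a circumcircle).
The farthest pair is P_3–P_4 with squared distance 169. The circle on this segment as diameter has centre (2, 2.5) and r² = 169/4 = 42.25.
Check P_1: distance² to centre = 6.25 ≤ 42.25, so it lies inside.
All remaining points lie in this disk, and no smaller disk contains both endpoints, so this is the minimum enclosing circle.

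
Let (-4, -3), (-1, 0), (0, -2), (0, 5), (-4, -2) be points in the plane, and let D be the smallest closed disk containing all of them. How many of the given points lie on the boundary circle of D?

The minimum enclosing circle of a finite set is fixed by two of the points (as a diameter) or three (as a circumcircle).
The farthest pair is (-4, -3)–(0, 5) with squared distance 80. The circle on this segment as diameter has centre (-2, 1) and r² = 80/4 = 20.
Check (-1, 0): distance² to centre = 2 ≤ 20, so it lies inside.
All remaining points lie in this disk, and no smaller disk contains both endpoints, so this is the minimum enclosing circle.
The points at distance exactly r from the centre are (-4, -3), (0, 5) — 2 points.

2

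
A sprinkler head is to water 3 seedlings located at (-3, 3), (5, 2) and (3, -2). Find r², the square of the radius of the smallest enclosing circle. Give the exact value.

Call the three points A, B, C in the order given.
Side lengths²: AB² = 65, AC² = 61, BC² = 20.
Since AB² = 65 < 61 + 20 = 81, the triangle is acute, so the smallest enclosing circle is the circumcircle.
Circumcentre = (15/17, 53/34), r² = 19825/1156.

19825/1156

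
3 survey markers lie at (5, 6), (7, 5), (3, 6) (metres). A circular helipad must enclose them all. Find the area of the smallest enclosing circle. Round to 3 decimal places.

Call the three points A, B, C in the order given.
Side lengths²: AB² = 5, AC² = 4, BC² = 17.
Since BC² = 17 ≥ 5 + 4 = 9, the angle opposite BC is not acute, so the smallest enclosing circle has BC as diameter.
Centre = midpoint of BC = (5, 5.5), r² = 17/4 = 4.25.
Area = π·r² = π·4.25 ≈ 13.352.

13.352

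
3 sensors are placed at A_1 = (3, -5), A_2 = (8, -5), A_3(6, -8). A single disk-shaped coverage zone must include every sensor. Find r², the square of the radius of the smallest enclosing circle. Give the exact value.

Side lengths²: A_1A_2² = 25, A_1A_3² = 18, A_2A_3² = 13.
Since A_1A_2² = 25 < 18 + 13 = 31, the triangle is acute, so the smallest enclosing circle is the circumcircle.
Circumcentre = (5.5, -5.5), r² = 6.5.

6.5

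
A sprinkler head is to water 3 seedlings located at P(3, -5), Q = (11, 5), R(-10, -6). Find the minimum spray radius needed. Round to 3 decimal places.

Side lengths²: PQ² = 164, PR² = 170, QR² = 562.
Since QR² = 562 ≥ 170 + 164 = 334, the angle opposite QR is not acute, so the smallest enclosing circle has QR as diameter.
Centre = midpoint of QR = (0.5, -0.5), r² = 562/4 = 140.5.
r = √(140.5) ≈ 11.853.

11.853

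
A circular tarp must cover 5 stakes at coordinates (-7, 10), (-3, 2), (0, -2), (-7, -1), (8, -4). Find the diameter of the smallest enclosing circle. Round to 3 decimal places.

20.518

The minimum enclosing circle of a finite set is fixed by two of the points (as a diameter) or three (as a circumcircle).
The farthest pair is (-7, 10)–(8, -4) with squared distance 421. The circle on this segment as diameter has centre (0.5, 3) and r² = 421/4 = 105.25.
Check (-3, 2): distance² to centre = 13.25 ≤ 105.25, so it lies inside.
All remaining points lie in this disk, and no smaller disk contains both endpoints, so this is the minimum enclosing circle.
Diameter = 2r = 2√(105.25) ≈ 20.518.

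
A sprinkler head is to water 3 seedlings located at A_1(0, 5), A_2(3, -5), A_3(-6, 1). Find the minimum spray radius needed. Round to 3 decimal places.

5.655

Side lengths²: A_1A_2² = 109, A_1A_3² = 52, A_2A_3² = 117.
Since A_2A_3² = 117 < 109 + 52 = 161, the triangle is acute, so the smallest enclosing circle is the circumcircle.
Circumcentre = (-7/12, -0.625), r² = 18421/576.
r = √(18421/576) ≈ 5.655.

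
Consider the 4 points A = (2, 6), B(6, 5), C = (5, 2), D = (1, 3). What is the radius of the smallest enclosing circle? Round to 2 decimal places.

2.69

The farthest pair is B–D with squared distance 29. The circle on this segment as diameter has centre (3.5, 4) and r² = 29/4 = 7.25.
Check A: distance² to centre = 6.25 ≤ 7.25, so it lies inside.
All remaining points lie in this disk, and no smaller disk contains both endpoints, so this is the minimum enclosing circle.
r = √(7.25) ≈ 2.69.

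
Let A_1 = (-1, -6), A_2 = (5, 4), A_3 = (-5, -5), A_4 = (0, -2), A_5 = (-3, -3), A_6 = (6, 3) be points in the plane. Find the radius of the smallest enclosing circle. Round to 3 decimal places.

6.801

The farthest pair is A_3–A_6 with squared distance 185. The circle on this segment as diameter has centre (0.5, -1) and r² = 185/4 = 46.25.
Check A_1: distance² to centre = 27.25 ≤ 46.25, so it lies inside.
All remaining points lie in this disk, and no smaller disk contains both endpoints, so this is the minimum enclosing circle.
r = √(46.25) ≈ 6.801.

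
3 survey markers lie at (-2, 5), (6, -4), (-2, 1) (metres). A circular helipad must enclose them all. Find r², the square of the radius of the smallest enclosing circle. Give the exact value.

36.25

Call the three points A, B, C in the order given.
Side lengths²: AB² = 145, AC² = 16, BC² = 89.
Since AB² = 145 ≥ 89 + 16 = 105, the angle opposite AB is not acute, so the smallest enclosing circle has AB as diameter.
Centre = midpoint of AB = (2, 0.5), r² = 145/4 = 36.25.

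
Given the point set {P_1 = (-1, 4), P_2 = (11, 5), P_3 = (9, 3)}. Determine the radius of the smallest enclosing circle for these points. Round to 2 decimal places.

Side lengths²: P_1P_2² = 145, P_1P_3² = 101, P_2P_3² = 8.
Since P_1P_2² = 145 ≥ 101 + 8 = 109, the angle opposite P_1P_2 is not acute, so the smallest enclosing circle has P_1P_2 as diameter.
Centre = midpoint of P_1P_2 = (5, 4.5), r² = 145/4 = 36.25.
r = √(36.25) ≈ 6.02.

6.02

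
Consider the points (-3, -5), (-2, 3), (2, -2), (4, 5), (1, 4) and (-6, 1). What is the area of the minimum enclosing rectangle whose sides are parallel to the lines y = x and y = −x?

In coordinates u = x + y, v = x − y the rectangle is axis-aligned; the map (x,y)→(u,v) scales areas by 2.
u-values: -8, 1, 0, 9, 5, -5; range = 9 − (-8) = 17.
v-values: 2, -5, 4, -1, -3, -7; range = 4 − (-7) = 11.
Area = (17 × 11) / 2 = 93.5.

93.5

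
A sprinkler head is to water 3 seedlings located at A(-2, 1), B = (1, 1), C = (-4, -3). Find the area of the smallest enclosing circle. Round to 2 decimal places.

Side lengths²: AB² = 9, AC² = 20, BC² = 41.
Since BC² = 41 ≥ 20 + 9 = 29, the angle opposite BC is not acute, so the smallest enclosing circle has BC as diameter.
Centre = midpoint of BC = (-1.5, -1), r² = 41/4 = 10.25.
Area = π·r² = π·10.25 ≈ 32.20.

32.20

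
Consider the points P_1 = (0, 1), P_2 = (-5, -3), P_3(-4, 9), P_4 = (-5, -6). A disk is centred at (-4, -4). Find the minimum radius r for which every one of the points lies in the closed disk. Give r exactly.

The required radius is the distance from (-4, -4) to the farthest point.
Squared distances: 41, 2, 169, 5.
Maximum is 169, attained at P_3.
r = √169 = 13.

13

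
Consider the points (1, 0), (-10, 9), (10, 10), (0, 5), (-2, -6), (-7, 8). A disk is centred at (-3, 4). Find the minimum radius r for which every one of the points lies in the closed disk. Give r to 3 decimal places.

14.318

The required radius is the distance from (-3, 4) to the farthest point.
Squared distances: 32, 74, 205, 10, 101, 32.
Maximum is 205, attained at (10, 10).
r = √205 ≈ 14.318.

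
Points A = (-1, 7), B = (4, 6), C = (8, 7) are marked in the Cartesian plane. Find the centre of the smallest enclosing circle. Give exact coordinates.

Side lengths²: AB² = 26, AC² = 81, BC² = 17.
Since AC² = 81 ≥ 26 + 17 = 43, the angle opposite AC is not acute, so the smallest enclosing circle has AC as diameter.
Centre = midpoint of AC = (3.5, 7), r² = 81/4 = 20.25.
Centre = (3.5, 7).

(3.5, 7)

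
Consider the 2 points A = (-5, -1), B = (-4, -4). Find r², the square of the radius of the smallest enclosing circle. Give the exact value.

2.5

The smallest circle enclosing two points has them as diameter endpoints.
Centre = midpoint = (-4.5, -2.5); r² = |AB|²/4 = 10/4 = 2.5.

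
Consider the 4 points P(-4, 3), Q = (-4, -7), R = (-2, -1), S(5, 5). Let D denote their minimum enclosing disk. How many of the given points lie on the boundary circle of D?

2

A smallest enclosing disk is always determined by at most three of the input points on its boundary.
The farthest pair is Q–S with squared distance 225. The circle on this segment as diameter has centre (0.5, -1) and r² = 225/4 = 56.25.
Check P: distance² to centre = 36.25 ≤ 56.25, so it lies inside.
All remaining points lie in this disk, and no smaller disk contains both endpoints, so this is the minimum enclosing circle.
The points at distance exactly r from the centre are Q, S — 2 points.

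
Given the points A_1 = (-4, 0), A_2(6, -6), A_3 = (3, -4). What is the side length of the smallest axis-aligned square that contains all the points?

The bounding box has width 10 and height 6.
An axis-aligned square enclosing the set must have side ≥ max(width, height).
So the minimum side is max(10, 6) = 10.

10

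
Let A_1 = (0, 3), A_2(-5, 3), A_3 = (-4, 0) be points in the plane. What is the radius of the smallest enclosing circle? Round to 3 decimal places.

2.635

Side lengths²: A_1A_2² = 25, A_1A_3² = 25, A_2A_3² = 10.
Since A_1A_3² = 25 < 25 + 10 = 35, the triangle is acute, so the smallest enclosing circle is the circumcircle.
Circumcentre = (-2.5, 13/6), r² = 125/18.
r = √(125/18) ≈ 2.635.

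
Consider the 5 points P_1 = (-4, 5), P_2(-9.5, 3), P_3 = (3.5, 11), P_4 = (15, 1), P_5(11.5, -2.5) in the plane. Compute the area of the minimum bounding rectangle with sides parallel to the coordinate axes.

x ranges over [-9.5, 15], width 24.5.
y ranges over [-2.5, 11], height 13.5.
Area = 24.5 × 13.5 = 330.75.

330.75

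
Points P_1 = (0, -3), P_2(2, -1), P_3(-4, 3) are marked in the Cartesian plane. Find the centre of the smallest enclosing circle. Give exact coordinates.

(-1.4, 0.4)

Side lengths²: P_1P_2² = 8, P_1P_3² = 52, P_2P_3² = 52.
Since P_2P_3² = 52 < 52 + 8 = 60, the triangle is acute, so the smallest enclosing circle is the circumcircle.
Circumcentre = (-1.4, 0.4), r² = 13.52.
Centre = (-1.4, 0.4).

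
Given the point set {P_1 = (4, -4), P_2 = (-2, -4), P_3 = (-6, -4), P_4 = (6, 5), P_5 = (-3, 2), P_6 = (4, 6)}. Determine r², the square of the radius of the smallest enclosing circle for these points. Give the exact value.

56.25

The farthest pair is P_3–P_4 with squared distance 225. The circle on this segment as diameter has centre (0, 0.5) and r² = 225/4 = 56.25.
Check P_1: distance² to centre = 36.25 ≤ 56.25, so it lies inside.
All remaining points lie in this disk, and no smaller disk contains both endpoints, so this is the minimum enclosing circle.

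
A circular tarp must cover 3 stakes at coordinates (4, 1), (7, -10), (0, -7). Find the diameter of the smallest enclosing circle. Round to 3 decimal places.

Call the three points A, B, C in the order given.
Side lengths²: AB² = 130, AC² = 80, BC² = 58.
Since AB² = 130 < 80 + 58 = 138, the triangle is acute, so the smallest enclosing circle is the circumcircle.
Circumcentre = (88/17, -78/17), r² = 9425/289.
Diameter = 2r = 2√(9425/289) ≈ 11.421.

11.421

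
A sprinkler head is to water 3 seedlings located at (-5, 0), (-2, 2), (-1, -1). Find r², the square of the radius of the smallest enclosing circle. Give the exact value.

1105/242

Call the three points A, B, C in the order given.
Side lengths²: AB² = 13, AC² = 17, BC² = 10.
Since AC² = 17 < 13 + 10 = 23, the triangle is acute, so the smallest enclosing circle is the circumcircle.
Circumcentre = (-63/22, 1/22), r² = 1105/242.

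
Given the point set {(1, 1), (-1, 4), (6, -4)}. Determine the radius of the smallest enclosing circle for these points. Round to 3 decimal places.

Call the three points A, B, C in the order given.
Side lengths²: AB² = 13, AC² = 50, BC² = 113.
Since BC² = 113 ≥ 50 + 13 = 63, the angle opposite BC is not acute, so the smallest enclosing circle has BC as diameter.
Centre = midpoint of BC = (2.5, 0), r² = 113/4 = 28.25.
r = √(28.25) ≈ 5.315.

5.315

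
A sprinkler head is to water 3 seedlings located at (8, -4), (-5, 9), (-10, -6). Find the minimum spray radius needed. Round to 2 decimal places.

10.12

Call the three points A, B, C in the order given.
Side lengths²: AB² = 338, AC² = 328, BC² = 250.
Since AB² = 338 < 328 + 250 = 578, the triangle is acute, so the smallest enclosing circle is the circumcircle.
Circumcentre = (-1.5, -0.5), r² = 102.5.
r = √(102.5) ≈ 10.12.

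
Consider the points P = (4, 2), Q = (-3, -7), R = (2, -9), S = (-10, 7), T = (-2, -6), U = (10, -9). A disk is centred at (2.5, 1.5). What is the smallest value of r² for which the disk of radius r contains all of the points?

The required radius is the distance from (2.5, 1.5) to the farthest point.
Squared distances: 2.5, 102.5, 110.5, 186.5, 76.5, 166.5.
Maximum is 186.5, attained at S.

186.5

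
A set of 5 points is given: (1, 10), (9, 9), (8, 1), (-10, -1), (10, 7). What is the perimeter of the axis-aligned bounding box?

Width = max x − min x = 10 − (-10) = 20.
Height = max y − min y = 10 − (-1) = 11.
Perimeter = 2(20 + 11) = 62.

62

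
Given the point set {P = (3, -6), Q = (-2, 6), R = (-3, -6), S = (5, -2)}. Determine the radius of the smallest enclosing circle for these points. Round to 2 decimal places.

6.52

A smallest enclosing disk is always determined by at most three of the input points on its boundary.
The minimum enclosing circle is determined by three boundary points: P, Q, R.
Their circumcentre is (0, -5/24) with r² = 24505/576.
The farthest remaining point S is at distance² 16249/576 ≤ 24505/576.
r = √(24505/576) ≈ 6.52.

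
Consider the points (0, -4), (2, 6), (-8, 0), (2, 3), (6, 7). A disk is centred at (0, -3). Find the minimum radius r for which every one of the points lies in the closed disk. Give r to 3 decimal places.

11.662

The required radius is the distance from (0, -3) to the farthest point.
Squared distances: 1, 85, 73, 40, 136.
Maximum is 136, attained at (6, 7).
r = √136 ≈ 11.662.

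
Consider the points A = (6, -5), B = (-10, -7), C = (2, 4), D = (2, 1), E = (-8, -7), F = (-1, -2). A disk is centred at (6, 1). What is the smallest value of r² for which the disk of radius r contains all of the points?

The required radius is the distance from (6, 1) to the farthest point.
Squared distances: 36, 320, 25, 16, 260, 58.
Maximum is 320, attained at B.

320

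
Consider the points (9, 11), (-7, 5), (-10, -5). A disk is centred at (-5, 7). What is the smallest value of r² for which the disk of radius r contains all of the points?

The required radius is the distance from (-5, 7) to the farthest point.
Squared distances: 212, 8, 169.
Maximum is 212, attained at (9, 11).

212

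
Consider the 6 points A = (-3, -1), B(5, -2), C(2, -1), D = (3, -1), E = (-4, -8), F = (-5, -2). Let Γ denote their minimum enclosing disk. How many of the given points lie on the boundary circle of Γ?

A smallest enclosing disk is always determined by at most three of the input points on its boundary.
The minimum enclosing circle is determined by three boundary points: B, E, F.
Their circumcentre is (0, -4.25) with r² = 30.0625.
The farthest remaining point A is at distance² 19.5625 ≤ 30.0625.
The points at distance exactly r from the centre are B, E, F — 3 points.

3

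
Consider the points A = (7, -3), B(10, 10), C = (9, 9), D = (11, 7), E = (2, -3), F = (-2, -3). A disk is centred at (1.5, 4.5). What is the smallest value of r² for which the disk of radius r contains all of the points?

102.5

The required radius is the distance from (1.5, 4.5) to the farthest point.
Squared distances: 86.5, 102.5, 76.5, 96.5, 56.5, 68.5.
Maximum is 102.5, attained at B.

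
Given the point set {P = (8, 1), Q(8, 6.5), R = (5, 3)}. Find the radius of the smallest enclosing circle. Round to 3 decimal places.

2.770

Side lengths²: PQ² = 30.25, PR² = 13, QR² = 21.25.
Since PQ² = 30.25 < 21.25 + 13 = 34.25, the triangle is acute, so the smallest enclosing circle is the circumcircle.
Circumcentre = (23/3, 3.75), r² = 1105/144.
r = √(1105/144) ≈ 2.770.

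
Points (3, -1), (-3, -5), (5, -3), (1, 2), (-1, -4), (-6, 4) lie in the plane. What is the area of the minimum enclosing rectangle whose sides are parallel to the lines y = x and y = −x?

In coordinates u = x + y, v = x − y the rectangle is axis-aligned; the map (x,y)→(u,v) scales areas by 2.
u-values: 2, -8, 2, 3, -5, -2; range = 3 − (-8) = 11.
v-values: 4, 2, 8, -1, 3, -10; range = 8 − (-10) = 18.
Area = (11 × 18) / 2 = 99.

99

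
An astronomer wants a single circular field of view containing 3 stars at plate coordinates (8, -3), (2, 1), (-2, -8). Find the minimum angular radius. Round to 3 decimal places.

5.672

Call the three points A, B, C in the order given.
Side lengths²: AB² = 52, AC² = 125, BC² = 97.
Since AC² = 125 < 97 + 52 = 149, the triangle is acute, so the smallest enclosing circle is the circumcircle.
Circumcentre = (18/7, -65/14), r² = 6305/196.
r = √(6305/196) ≈ 5.672.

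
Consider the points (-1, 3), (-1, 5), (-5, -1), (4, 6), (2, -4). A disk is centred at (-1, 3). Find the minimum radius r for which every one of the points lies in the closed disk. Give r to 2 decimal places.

7.62

The required radius is the distance from (-1, 3) to the farthest point.
Squared distances: 0, 4, 32, 34, 58.
Maximum is 58, attained at (2, -4).
r = √58 ≈ 7.62.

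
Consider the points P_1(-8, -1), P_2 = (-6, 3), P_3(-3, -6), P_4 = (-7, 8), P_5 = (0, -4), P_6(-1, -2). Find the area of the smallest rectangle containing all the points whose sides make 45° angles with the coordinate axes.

In coordinates u = x + y, v = x − y the rectangle is axis-aligned; the map (x,y)→(u,v) scales areas by 2.
u-values: -9, -3, -9, 1, -4, -3; range = 1 − (-9) = 10.
v-values: -7, -9, 3, -15, 4, 1; range = 4 − (-15) = 19.
Area = (10 × 19) / 2 = 95.

95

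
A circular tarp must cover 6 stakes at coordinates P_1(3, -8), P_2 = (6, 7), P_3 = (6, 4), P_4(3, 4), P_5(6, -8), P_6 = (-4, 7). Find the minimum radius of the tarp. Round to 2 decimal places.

The minimum enclosing circle of a finite set is fixed by two of the points (as a diameter) or three (as a circumcircle).
The farthest pair is P_5–P_6 with squared distance 325. The circle on this segment as diameter has centre (1, -0.5) and r² = 325/4 = 81.25.
Check P_1: distance² to centre = 60.25 ≤ 81.25, so it lies inside.
All remaining points lie in this disk, and no smaller disk contains both endpoints, so this is the minimum enclosing circle.
r = √(81.25) ≈ 9.01.

9.01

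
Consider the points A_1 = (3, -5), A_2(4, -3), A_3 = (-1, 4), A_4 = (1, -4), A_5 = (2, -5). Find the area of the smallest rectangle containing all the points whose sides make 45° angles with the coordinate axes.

39

In coordinates u = x + y, v = x − y the rectangle is axis-aligned; the map (x,y)→(u,v) scales areas by 2.
u-values: -2, 1, 3, -3, -3; range = 3 − (-3) = 6.
v-values: 8, 7, -5, 5, 7; range = 8 − (-5) = 13.
Area = (6 × 13) / 2 = 39.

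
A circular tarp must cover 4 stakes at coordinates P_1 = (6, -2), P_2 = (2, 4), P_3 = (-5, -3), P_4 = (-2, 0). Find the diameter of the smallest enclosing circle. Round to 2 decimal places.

The minimum enclosing circle is determined by three boundary points: P_1, P_2, P_3.
Their circumcentre is (0.4, -1.4) with r² = 31.72.
The farthest remaining point P_4 is at distance² 7.72 ≤ 31.72.
Diameter = 2r = 2√(31.72) ≈ 11.26.

11.26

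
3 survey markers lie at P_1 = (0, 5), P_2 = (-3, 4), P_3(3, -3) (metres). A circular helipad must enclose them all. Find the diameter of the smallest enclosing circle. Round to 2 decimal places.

Side lengths²: P_1P_2² = 10, P_1P_3² = 73, P_2P_3² = 85.
Since P_2P_3² = 85 ≥ 73 + 10 = 83, the angle opposite P_2P_3 is not acute, so the smallest enclosing circle has P_2P_3 as diameter.
Centre = midpoint of P_2P_3 = (0, 0.5), r² = 85/4 = 21.25.
Diameter = 2r = 2√(21.25) ≈ 9.22.

9.22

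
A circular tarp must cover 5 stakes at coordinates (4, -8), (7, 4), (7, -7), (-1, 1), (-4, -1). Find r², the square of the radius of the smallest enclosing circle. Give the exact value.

The minimum enclosing circle is determined by three boundary points: (7, 4), (7, -7), (-4, -1).
Their circumcentre is (63/22, -1.5) with r² = 11461/242.
The farthest remaining point (4, -8) is at distance² 10537/242 ≤ 11461/242.

11461/242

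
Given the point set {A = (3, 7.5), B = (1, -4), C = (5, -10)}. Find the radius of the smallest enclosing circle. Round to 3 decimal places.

Side lengths²: AB² = 136.25, AC² = 310.25, BC² = 52.
Since AC² = 310.25 ≥ 136.25 + 52 = 188.25, the angle opposite AC is not acute, so the smallest enclosing circle has AC as diameter.
Centre = midpoint of AC = (4, -1.25), r² = 310.25/4 = 77.5625.
r = √(77.5625) ≈ 8.807.

8.807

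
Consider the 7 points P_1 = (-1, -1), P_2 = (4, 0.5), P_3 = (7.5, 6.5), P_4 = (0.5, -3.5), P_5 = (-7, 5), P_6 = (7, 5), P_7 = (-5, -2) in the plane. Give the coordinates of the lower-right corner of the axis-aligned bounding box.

x-range [-7, 7.5], y-range [-3.5, 6.5].
The lower-right corner is (7.5, -3.5).

(7.5, -3.5)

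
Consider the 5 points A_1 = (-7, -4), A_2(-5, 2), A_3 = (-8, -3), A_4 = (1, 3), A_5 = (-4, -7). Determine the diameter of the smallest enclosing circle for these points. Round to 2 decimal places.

A smallest enclosing disk is always determined by at most three of the input points on its boundary.
The minimum enclosing circle is determined by three boundary points: A_3, A_4, A_5.
Their circumcentre is (-2.5, -1.5) with r² = 32.5.
The farthest remaining point A_1 is at distance² 26.5 ≤ 32.5.
Diameter = 2r = 2√(32.5) ≈ 11.40.

11.40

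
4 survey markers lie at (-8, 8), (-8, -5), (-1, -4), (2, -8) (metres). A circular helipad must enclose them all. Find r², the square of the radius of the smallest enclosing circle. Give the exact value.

The farthest pair is (-8, 8)–(2, -8) with squared distance 356. The circle on this segment as diameter has centre (-3, 0) and r² = 356/4 = 89.
Check (-8, -5): distance² to centre = 50 ≤ 89, so it lies inside.
All remaining points lie in this disk, and no smaller disk contains both endpoints, so this is the minimum enclosing circle.

89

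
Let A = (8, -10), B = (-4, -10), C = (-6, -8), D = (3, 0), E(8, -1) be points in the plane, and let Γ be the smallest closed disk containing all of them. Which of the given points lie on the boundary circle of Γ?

By Welzl's lemma the MEC is supported by two points (diametrically opposite) or three points (on a circumcircle).
The minimum enclosing circle is determined by three boundary points: A, C, E.
Their circumcentre is (1.5, -5.5) with r² = 62.5.
The farthest remaining point B is at distance² 50.5 ≤ 62.5.
The points at distance exactly r from the centre are A, C, E — 3 points.

A, C, E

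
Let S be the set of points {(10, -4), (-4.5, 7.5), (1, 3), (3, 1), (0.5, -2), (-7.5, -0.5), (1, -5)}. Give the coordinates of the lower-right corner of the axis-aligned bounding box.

(10, -5)

x-range [-7.5, 10], y-range [-5, 7.5].
The lower-right corner is (10, -5).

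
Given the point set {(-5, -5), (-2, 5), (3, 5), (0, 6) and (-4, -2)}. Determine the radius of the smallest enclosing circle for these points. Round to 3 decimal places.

6.403

By Welzl's lemma the MEC is supported by two points (diametrically opposite) or three points (on a circumcircle).
The farthest pair is (-5, -5)–(3, 5) with squared distance 164. The circle on this segment as diameter has centre (-1, 0) and r² = 164/4 = 41.
Check (-2, 5): distance² to centre = 26 ≤ 41, so it lies inside.
All remaining points lie in this disk, and no smaller disk contains both endpoints, so this is the minimum enclosing circle.
r = √41 ≈ 6.403.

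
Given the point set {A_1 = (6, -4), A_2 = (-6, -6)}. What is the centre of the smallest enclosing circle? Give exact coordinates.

The smallest circle enclosing two points has them as diameter endpoints.
Centre = midpoint = (0, -5); r² = |A_1A_2|²/4 = 148/4 = 37.
Centre = (0, -5).

(0, -5)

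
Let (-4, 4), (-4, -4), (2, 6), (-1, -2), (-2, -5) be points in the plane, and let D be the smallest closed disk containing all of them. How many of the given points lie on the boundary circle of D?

3

By Welzl's lemma the MEC is supported by two points (diametrically opposite) or three points (on a circumcircle).
The minimum enclosing circle is determined by three boundary points: (-4, -4), (2, 6), (-2, -5).
Their circumcentre is (-11/26, 17/26) with r² = 11645/338.
The farthest remaining point (-4, 4) is at distance² 8109/338 ≤ 11645/338.
The points at distance exactly r from the centre are (-4, -4), (2, 6), (-2, -5) — 3 points.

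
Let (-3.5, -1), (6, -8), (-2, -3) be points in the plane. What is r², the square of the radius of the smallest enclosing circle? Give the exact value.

Call the three points A, B, C in the order given.
Side lengths²: AB² = 139.25, AC² = 6.25, BC² = 89.
Since AB² = 139.25 ≥ 89 + 6.25 = 95.25, the angle opposite AB is not acute, so the smallest enclosing circle has AB as diameter.
Centre = midpoint of AB = (1.25, -4.5), r² = 139.25/4 = 34.8125.

34.8125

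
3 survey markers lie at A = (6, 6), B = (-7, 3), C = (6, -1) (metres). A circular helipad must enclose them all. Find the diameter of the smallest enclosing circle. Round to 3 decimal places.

Side lengths²: AB² = 178, AC² = 49, BC² = 185.
Since BC² = 185 < 178 + 49 = 227, the triangle is acute, so the smallest enclosing circle is the circumcircle.
Circumcentre = (-1/26, 2.5), r² = 16465/338.
Diameter = 2r = 2√(16465/338) ≈ 13.959.

13.959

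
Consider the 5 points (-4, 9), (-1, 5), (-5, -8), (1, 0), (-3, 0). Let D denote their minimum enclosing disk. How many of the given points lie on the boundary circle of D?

2

The farthest pair is (-4, 9)–(-5, -8) with squared distance 290. The circle on this segment as diameter has centre (-4.5, 0.5) and r² = 290/4 = 72.5.
Check (-1, 5): distance² to centre = 32.5 ≤ 72.5, so it lies inside.
All remaining points lie in this disk, and no smaller disk contains both endpoints, so this is the minimum enclosing circle.
The points at distance exactly r from the centre are (-4, 9), (-5, -8) — 2 points.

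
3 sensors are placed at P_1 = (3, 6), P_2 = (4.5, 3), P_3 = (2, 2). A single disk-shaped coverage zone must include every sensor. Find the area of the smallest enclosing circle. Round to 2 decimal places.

13.44

Side lengths²: P_1P_2² = 11.25, P_1P_3² = 17, P_2P_3² = 7.25.
Since P_1P_3² = 17 < 11.25 + 7.25 = 18.5, the triangle is acute, so the smallest enclosing circle is the circumcircle.
Circumcentre = (8/3, 95/24), r² = 2465/576.
Area = π·r² = π·2465/576 ≈ 13.44.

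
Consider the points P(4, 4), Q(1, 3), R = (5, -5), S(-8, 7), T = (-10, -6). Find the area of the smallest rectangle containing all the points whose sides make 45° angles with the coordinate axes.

300

In coordinates u = x + y, v = x − y the rectangle is axis-aligned; the map (x,y)→(u,v) scales areas by 2.
u-values: 8, 4, 0, -1, -16; range = 8 − (-16) = 24.
v-values: 0, -2, 10, -15, -4; range = 10 − (-15) = 25.
Area = (24 × 25) / 2 = 300.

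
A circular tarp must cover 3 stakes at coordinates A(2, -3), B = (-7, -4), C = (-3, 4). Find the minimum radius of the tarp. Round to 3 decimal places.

5.123

Side lengths²: AB² = 82, AC² = 74, BC² = 80.
Since AB² = 82 < 80 + 74 = 154, the triangle is acute, so the smallest enclosing circle is the circumcircle.
Circumcentre = (-47/17, -19/17), r² = 7585/289.
r = √(7585/289) ≈ 5.123.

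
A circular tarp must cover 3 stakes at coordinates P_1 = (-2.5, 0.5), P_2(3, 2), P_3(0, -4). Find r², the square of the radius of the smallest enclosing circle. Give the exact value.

17225/1444

Side lengths²: P_1P_2² = 32.5, P_1P_3² = 26.5, P_2P_3² = 45.
Since P_2P_3² = 45 < 32.5 + 26.5 = 59, the triangle is acute, so the smallest enclosing circle is the circumcircle.
Circumcentre = (29/38, -12/19), r² = 17225/1444.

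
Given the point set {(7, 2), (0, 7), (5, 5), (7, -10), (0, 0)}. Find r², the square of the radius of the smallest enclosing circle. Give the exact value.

The minimum enclosing circle of a finite set is fixed by two of the points (as a diameter) or three (as a circumcircle).
The farthest pair is (0, 7)–(7, -10) with squared distance 338. The circle on this segment as diameter has centre (3.5, -1.5) and r² = 338/4 = 84.5.
Check (7, 2): distance² to centre = 24.5 ≤ 84.5, so it lies inside.
All remaining points lie in this disk, and no smaller disk contains both endpoints, so this is the minimum enclosing circle.

84.5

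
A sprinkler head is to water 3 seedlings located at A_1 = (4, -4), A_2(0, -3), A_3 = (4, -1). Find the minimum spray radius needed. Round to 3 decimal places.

2.305

Side lengths²: A_1A_2² = 17, A_1A_3² = 9, A_2A_3² = 20.
Since A_2A_3² = 20 < 17 + 9 = 26, the triangle is acute, so the smallest enclosing circle is the circumcircle.
Circumcentre = (2.25, -2.5), r² = 5.3125.
r = √(5.3125) ≈ 2.305.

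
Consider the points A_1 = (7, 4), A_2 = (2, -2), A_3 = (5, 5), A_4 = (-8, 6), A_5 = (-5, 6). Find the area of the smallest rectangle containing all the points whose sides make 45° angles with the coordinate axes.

117

In coordinates u = x + y, v = x − y the rectangle is axis-aligned; the map (x,y)→(u,v) scales areas by 2.
u-values: 11, 0, 10, -2, 1; range = 11 − (-2) = 13.
v-values: 3, 4, 0, -14, -11; range = 4 − (-14) = 18.
Area = (13 × 18) / 2 = 117.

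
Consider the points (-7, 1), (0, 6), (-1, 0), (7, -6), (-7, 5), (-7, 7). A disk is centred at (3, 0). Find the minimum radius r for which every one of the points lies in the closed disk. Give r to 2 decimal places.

The required radius is the distance from (3, 0) to the farthest point.
Squared distances: 101, 45, 16, 52, 125, 149.
Maximum is 149, attained at (-7, 7).
r = √149 ≈ 12.21.

12.21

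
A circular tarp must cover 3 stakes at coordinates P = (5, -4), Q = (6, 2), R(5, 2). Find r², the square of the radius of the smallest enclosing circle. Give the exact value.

9.25

Side lengths²: PQ² = 37, PR² = 36, QR² = 1.
Since PQ² = 37 ≥ 36 + 1 = 37, the angle opposite PQ is not acute, so the smallest enclosing circle has PQ as diameter.
Centre = midpoint of PQ = (5.5, -1), r² = 37/4 = 9.25.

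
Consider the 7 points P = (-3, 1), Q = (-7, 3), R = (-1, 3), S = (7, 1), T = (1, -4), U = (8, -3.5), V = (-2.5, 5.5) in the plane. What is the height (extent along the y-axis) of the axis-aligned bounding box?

max y = 5.5, min y = -4, so height = 9.5.

9.5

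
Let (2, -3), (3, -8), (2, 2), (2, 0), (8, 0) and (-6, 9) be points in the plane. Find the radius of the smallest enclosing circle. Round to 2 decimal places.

The farthest pair is (3, -8)–(-6, 9) with squared distance 370. The circle on this segment as diameter has centre (-1.5, 0.5) and r² = 370/4 = 92.5.
Check (2, -3): distance² to centre = 24.5 ≤ 92.5, so it lies inside.
All remaining points lie in this disk, and no smaller disk contains both endpoints, so this is the minimum enclosing circle.
r = √(92.5) ≈ 9.62.

9.62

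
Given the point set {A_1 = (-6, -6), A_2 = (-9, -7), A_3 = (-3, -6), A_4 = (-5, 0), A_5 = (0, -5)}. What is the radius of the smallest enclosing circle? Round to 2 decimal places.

4.78

By Welzl's lemma the MEC is supported by two points (diametrically opposite) or three points (on a circumcircle).
The minimum enclosing circle is determined by three boundary points: A_2, A_4, A_5.
Their circumcentre is (-105/22, -105/22) with r² = 5525/242.
The farthest remaining point A_3 is at distance² 1125/242 ≤ 5525/242.
r = √(5525/242) ≈ 4.78.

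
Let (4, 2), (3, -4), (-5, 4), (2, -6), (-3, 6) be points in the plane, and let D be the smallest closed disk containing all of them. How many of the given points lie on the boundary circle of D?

2

By Welzl's lemma the MEC is supported by two points (diametrically opposite) or three points (on a circumcircle).
The farthest pair is (2, -6)–(-3, 6) with squared distance 169. The circle on this segment as diameter has centre (-0.5, 0) and r² = 169/4 = 42.25.
Check (4, 2): distance² to centre = 24.25 ≤ 42.25, so it lies inside.
All remaining points lie in this disk, and no smaller disk contains both endpoints, so this is the minimum enclosing circle.
The points at distance exactly r from the centre are (2, -6), (-3, 6) — 2 points.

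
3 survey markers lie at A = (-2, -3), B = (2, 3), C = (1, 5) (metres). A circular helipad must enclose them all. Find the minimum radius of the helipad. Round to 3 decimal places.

Side lengths²: AB² = 52, AC² = 73, BC² = 5.
Since AC² = 73 ≥ 52 + 5 = 57, the angle opposite AC is not acute, so the smallest enclosing circle has AC as diameter.
Centre = midpoint of AC = (-0.5, 1), r² = 73/4 = 18.25.
r = √(18.25) ≈ 4.272.

4.272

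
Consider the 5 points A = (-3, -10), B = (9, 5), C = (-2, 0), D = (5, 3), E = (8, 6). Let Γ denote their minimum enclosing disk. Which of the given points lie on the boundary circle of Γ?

A, E

The farthest pair is A–E with squared distance 377. The circle on this segment as diameter has centre (2.5, -2) and r² = 377/4 = 94.25.
Check B: distance² to centre = 91.25 ≤ 94.25, so it lies inside.
All remaining points lie in this disk, and no smaller disk contains both endpoints, so this is the minimum enclosing circle.
The points at distance exactly r from the centre are A, E — 2 points.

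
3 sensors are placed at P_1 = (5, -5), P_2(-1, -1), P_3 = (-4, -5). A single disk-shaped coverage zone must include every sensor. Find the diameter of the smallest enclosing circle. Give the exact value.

Side lengths²: P_1P_2² = 52, P_1P_3² = 81, P_2P_3² = 25.
Since P_1P_3² = 81 ≥ 52 + 25 = 77, the angle opposite P_1P_3 is not acute, so the smallest enclosing circle has P_1P_3 as diameter.
Centre = midpoint of P_1P_3 = (0.5, -5), r² = 81/4 = 20.25.
Diameter = 2r = 2√(20.25) = 9.

9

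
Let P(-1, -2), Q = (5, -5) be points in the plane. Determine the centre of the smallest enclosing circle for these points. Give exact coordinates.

The smallest circle enclosing two points has them as diameter endpoints.
Centre = midpoint = (2, -3.5); r² = |PQ|²/4 = 45/4 = 11.25.
Centre = (2, -3.5).

(2, -3.5)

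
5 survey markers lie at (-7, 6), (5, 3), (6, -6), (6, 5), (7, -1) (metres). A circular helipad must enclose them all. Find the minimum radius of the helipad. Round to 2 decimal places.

The minimum enclosing circle of a finite set is fixed by two of the points (as a diameter) or three (as a circumcircle).
The farthest pair is (-7, 6)–(6, -6) with squared distance 313. The circle on this segment as diameter has centre (-0.5, 0) and r² = 313/4 = 78.25.
Check (5, 3): distance² to centre = 39.25 ≤ 78.25, so it lies inside.
All remaining points lie in this disk, and no smaller disk contains both endpoints, so this is the minimum enclosing circle.
r = √(78.25) ≈ 8.85.

8.85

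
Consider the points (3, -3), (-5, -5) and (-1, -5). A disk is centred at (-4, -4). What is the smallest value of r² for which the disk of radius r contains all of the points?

The required radius is the distance from (-4, -4) to the farthest point.
Squared distances: 50, 2, 10.
Maximum is 50, attained at (3, -3).

50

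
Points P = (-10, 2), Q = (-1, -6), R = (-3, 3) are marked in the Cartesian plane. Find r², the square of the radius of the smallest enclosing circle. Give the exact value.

36.25

Side lengths²: PQ² = 145, PR² = 50, QR² = 85.
Since PQ² = 145 ≥ 85 + 50 = 135, the angle opposite PQ is not acute, so the smallest enclosing circle has PQ as diameter.
Centre = midpoint of PQ = (-5.5, -2), r² = 145/4 = 36.25.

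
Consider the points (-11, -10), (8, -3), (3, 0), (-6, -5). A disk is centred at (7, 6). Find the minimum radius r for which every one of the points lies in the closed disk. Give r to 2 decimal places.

24.08

The required radius is the distance from (7, 6) to the farthest point.
Squared distances: 580, 82, 52, 290.
Maximum is 580, attained at (-11, -10).
r = √580 ≈ 24.08.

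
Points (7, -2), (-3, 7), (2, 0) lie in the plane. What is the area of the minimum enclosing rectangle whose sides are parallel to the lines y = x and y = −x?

In coordinates u = x + y, v = x − y the rectangle is axis-aligned; the map (x,y)→(u,v) scales areas by 2.
u-values: 5, 4, 2; range = 5 − 2 = 3.
v-values: 9, -10, 2; range = 9 − (-10) = 19.
Area = (3 × 19) / 2 = 28.5.

28.5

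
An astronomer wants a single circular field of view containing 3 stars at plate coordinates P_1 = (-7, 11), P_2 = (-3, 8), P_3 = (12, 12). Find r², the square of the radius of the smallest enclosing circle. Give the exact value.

Side lengths²: P_1P_2² = 25, P_1P_3² = 362, P_2P_3² = 241.
Since P_1P_3² = 362 ≥ 241 + 25 = 266, the angle opposite P_1P_3 is not acute, so the smallest enclosing circle has P_1P_3 as diameter.
Centre = midpoint of P_1P_3 = (2.5, 11.5), r² = 362/4 = 90.5.

90.5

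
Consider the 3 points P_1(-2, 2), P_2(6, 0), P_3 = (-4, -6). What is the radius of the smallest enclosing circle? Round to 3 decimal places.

5.831

Side lengths²: P_1P_2² = 68, P_1P_3² = 68, P_2P_3² = 136.
Since P_2P_3² = 136 ≥ 68 + 68 = 136, the angle opposite P_2P_3 is not acute, so the smallest enclosing circle has P_2P_3 as diameter.
Centre = midpoint of P_2P_3 = (1, -3), r² = 136/4 = 34.
r = √34 ≈ 5.831.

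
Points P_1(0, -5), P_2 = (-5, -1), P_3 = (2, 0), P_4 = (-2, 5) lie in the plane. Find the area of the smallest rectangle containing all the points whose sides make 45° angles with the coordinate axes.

In coordinates u = x + y, v = x − y the rectangle is axis-aligned; the map (x,y)→(u,v) scales areas by 2.
u-values: -5, -6, 2, 3; range = 3 − (-6) = 9.
v-values: 5, -4, 2, -7; range = 5 − (-7) = 12.
Area = (9 × 12) / 2 = 54.

54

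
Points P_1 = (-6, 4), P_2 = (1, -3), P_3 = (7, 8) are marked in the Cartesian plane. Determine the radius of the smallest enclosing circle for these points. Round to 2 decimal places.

Side lengths²: P_1P_2² = 98, P_1P_3² = 185, P_2P_3² = 157.
Since P_1P_3² = 185 < 157 + 98 = 255, the triangle is acute, so the smallest enclosing circle is the circumcircle.
Circumcentre = (37/34, 139/34), r² = 29045/578.
r = √(29045/578) ≈ 7.09.

7.09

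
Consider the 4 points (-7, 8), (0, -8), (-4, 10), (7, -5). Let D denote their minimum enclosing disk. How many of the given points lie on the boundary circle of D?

2

By Welzl's lemma the MEC is supported by two points (diametrically opposite) or three points (on a circumcircle).
The farthest pair is (-7, 8)–(7, -5) with squared distance 365. The circle on this segment as diameter has centre (0, 1.5) and r² = 365/4 = 91.25.
Check (0, -8): distance² to centre = 90.25 ≤ 91.25, so it lies inside.
All remaining points lie in this disk, and no smaller disk contains both endpoints, so this is the minimum enclosing circle.
The points at distance exactly r from the centre are (-7, 8), (7, -5) — 2 points.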